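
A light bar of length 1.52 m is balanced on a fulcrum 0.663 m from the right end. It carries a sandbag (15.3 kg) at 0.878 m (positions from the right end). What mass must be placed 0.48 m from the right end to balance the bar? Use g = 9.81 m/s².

Taking torques about the fulcrum (at 0.663 m from the right end):
Sandbag: 15.3 × 9.81 = 150.1 N down at 0.878 m → arm 0.215 m, τ = 150.1 × 0.215 = 32.27 N·m counterclockwise.
Net moment of known loads = 32.27 N·m counterclockwise.
An unknown mass m at 0.48 m has arm 0.183 m; its moment is m·g·0.183 clockwise.
Στ = 0 ⇒ m × 9.81 × 0.183 = 32.27 ⇒ m = 32.27 / (9.81 × 0.183) = 18 kg.

m ≈ 18 kg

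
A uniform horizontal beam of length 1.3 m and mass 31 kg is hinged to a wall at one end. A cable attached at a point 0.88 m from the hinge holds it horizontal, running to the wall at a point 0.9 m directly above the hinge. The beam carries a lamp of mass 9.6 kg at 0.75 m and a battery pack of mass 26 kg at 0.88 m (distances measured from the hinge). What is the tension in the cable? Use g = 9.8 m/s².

Take moments about the hinge.
Beam weight: 31 × 9.8 = 303.8 N down at 0.65 m → arm 0.65 m, τ = 303.8 × 0.65 = 197.5 N·m clockwise.
Lamp: 9.6 × 9.8 = 94.08 N down at 0.75 m → arm 0.75 m, τ = 94.08 × 0.75 = 70.56 N·m clockwise.
Battery pack: 26 × 9.8 = 254.8 N down at 0.88 m → arm 0.88 m, τ = 254.8 × 0.88 = 224.2 N·m clockwise.
Total clockwise load moment = 492.3 N·m.
The cable tension T acts at 0.88 m; only its component perpendicular to the beam, T sinθ, produces torque. sinθ = h/√(h²+d²) = 0.9/√(0.9²+0.88²) = 0.715.
Setting net torque to zero: T × 0.88 × 0.715 = 492.3 → T = 492.3 / 0.6292 = 782 N.

T ≈ 782 N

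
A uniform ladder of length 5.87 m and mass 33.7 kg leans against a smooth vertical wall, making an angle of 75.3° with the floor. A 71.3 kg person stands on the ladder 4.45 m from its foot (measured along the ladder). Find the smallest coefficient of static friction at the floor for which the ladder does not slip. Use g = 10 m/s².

μ_min ≈ 0.177

About the foot of the ladder:
Ladder weight 33.7×10 = 337 N acts at 2.935 m along the ladder; its horizontal arm is 2.935·cos75.3° = 0.7448 m → τ = 251 N·m clockwise.
Person: 71.3×10 = 713 N at 4.45 m → arm 1.129 m → τ = 805 N·m clockwise.
Wall normal N acts horizontally at the top; its moment arm is the height L sinθ = 5.87·sin75.3° = 5.678 m, counterclockwise.
Setting net torque to zero: N × 5.678 = 1056 → N = 186 N.
ΣFx = 0 ⇒ f = N_wall = 186 N. ΣFy = 0 ⇒ N_floor = 1050 N.
μ_min = f / N_floor = 186 / 1050 = 0.177.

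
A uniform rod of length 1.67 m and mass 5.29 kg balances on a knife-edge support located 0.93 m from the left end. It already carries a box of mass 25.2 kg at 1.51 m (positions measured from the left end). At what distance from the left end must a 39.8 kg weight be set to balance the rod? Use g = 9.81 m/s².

x ≈ 0.575 m from the left end

Choose the knife-edge support (at 0.93 m from the left end) as the axis so the support reaction has zero arm there.
Beam weight: 5.29 × 9.81 = 51.89 N down at 0.835 m → arm 0.095 m, τ = 51.89 × 0.095 = 4.93 N·m counterclockwise.
Box: 25.2 × 9.81 = 247.2 N down at 1.51 m → arm 0.58 m, τ = 247.2 × 0.58 = 143.4 N·m clockwise.
Net moment of existing loads = 138.5 N·m clockwise.
The weight weighs 39.8 × 9.81 = 390.4 N and must supply an equal counterclockwise moment, so its lever arm about the knife-edge support is 138.5 / 390.4 = 0.355 m.
That puts it at 0.93 − 0.355 = 0.575 m from the left end.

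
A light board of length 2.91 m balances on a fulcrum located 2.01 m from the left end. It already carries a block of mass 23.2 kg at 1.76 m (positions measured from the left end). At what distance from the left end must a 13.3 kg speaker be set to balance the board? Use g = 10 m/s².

About the fulcrum (at 2.01 m from the left end):
Block: 23.2 × 10 = 232 N down at 1.76 m → arm 0.25 m, τ = 232 × 0.25 = 58 N·m counterclockwise.
Net moment of existing loads = 58 N·m counterclockwise.
The speaker weighs 13.3 × 10 = 133 N and must supply an equal clockwise moment, so its lever arm about the fulcrum is 58 / 133 = 0.436 m.
That puts it at 2.01 + 0.436 = 2.45 m from the left end.

x ≈ 2.45 m from the left end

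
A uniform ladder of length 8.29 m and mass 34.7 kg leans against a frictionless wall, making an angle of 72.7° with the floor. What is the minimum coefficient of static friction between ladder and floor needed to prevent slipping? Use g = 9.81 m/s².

μ_min ≈ 0.156

Take moments about the foot of the ladder.
Ladder weight 34.7×9.81 = 340.4 N acts at 4.145 m along the ladder; its horizontal arm is 4.145·cos72.7° = 1.233 m → τ = 419.7 N·m clockwise.
Wall normal N acts horizontally at the top; its moment arm is the height L sinθ = 8.29·sin72.7° = 7.915 m, counterclockwise.
Balancing moments: N × 7.915 = 419.7, giving N = 53.03 N.
ΣFx = 0 ⇒ f = N_wall = 53.03 N. ΣFy = 0 ⇒ N_floor = 340.4 N.
μ_min = f / N_floor = 53.03 / 340.4 = 0.156.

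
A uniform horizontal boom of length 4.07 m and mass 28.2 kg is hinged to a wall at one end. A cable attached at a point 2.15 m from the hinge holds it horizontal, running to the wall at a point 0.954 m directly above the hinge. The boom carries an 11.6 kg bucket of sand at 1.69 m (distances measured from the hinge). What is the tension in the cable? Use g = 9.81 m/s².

Taking torques about the hinge:
Beam weight: 28.2 × 9.81 = 276.6 N down at 2.035 m → arm 2.035 m, τ = 276.6 × 2.035 = 562.9 N·m clockwise.
Bucket of sand: 11.6 × 9.81 = 113.8 N down at 1.69 m → arm 1.69 m, τ = 113.8 × 1.69 = 192.3 N·m clockwise.
Total clockwise load moment = 755.2 N·m.
The cable tension T acts at 2.15 m; only its component perpendicular to the boom, T sinθ, produces torque. sinθ = h/√(h²+d²) = 0.954/√(0.954²+2.15²) = 0.4056.
Balancing moments: T × 2.15 × 0.4056 = 755.2, giving T = 755.2 / 0.872 = 866 N.

T ≈ 866 N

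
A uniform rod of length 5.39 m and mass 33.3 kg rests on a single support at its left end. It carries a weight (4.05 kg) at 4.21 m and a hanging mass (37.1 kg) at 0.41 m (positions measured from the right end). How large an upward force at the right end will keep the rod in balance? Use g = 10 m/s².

Sum moments about the left end (the unknown pivot reaction has zero arm there).
Beam weight: 33.3 × 10 = 333 N down at 2.695 m → arm 2.695 m, τ = 333 × 2.695 = 897.4 N·m clockwise.
Weight: 4.05 × 10 = 40.5 N down at 4.21 m → arm 1.18 m, τ = 40.5 × 1.18 = 47.79 N·m clockwise.
Hanging mass: 37.1 × 10 = 371 N down at 0.41 m → arm 4.98 m, τ = 371 × 4.98 = 1848 N·m clockwise.
Net moment of the loads = 2793 N·m clockwise.
The upward force F acts at the right end, arm 5.39 m, giving F × 5.39 counterclockwise.
Στ = 0 ⇒ F × 5.39 = 2793 ⇒ F = 2793 / 5.39 = 518 N.

F ≈ 518 N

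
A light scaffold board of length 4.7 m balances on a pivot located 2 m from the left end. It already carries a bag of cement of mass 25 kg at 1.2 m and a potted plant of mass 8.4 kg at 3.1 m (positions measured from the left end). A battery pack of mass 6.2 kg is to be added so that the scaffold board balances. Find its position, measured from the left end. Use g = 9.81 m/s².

x ≈ 3.74 m from the left end

Taking torques about the pivot (at 2 m from the left end):
Bag of cement: 25 × 9.81 = 245.2 N down at 1.2 m → arm 0.8 m, τ = 245.2 × 0.8 = 196.2 N·m counterclockwise.
Potted plant: 8.4 × 9.81 = 82.4 N down at 3.1 m → arm 1.1 m, τ = 82.4 × 1.1 = 90.64 N·m clockwise.
Net moment of existing loads = 105.6 N·m counterclockwise.
The battery pack weighs 6.2 × 9.81 = 60.82 N and must supply an equal clockwise moment, so its lever arm about the pivot is 105.6 / 60.82 = 1.74 m.
That puts it at 2 + 1.74 = 3.74 m from the left end.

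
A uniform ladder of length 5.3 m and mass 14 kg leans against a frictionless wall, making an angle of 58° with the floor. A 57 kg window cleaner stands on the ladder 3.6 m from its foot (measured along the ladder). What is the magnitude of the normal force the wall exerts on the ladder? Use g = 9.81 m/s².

Taking torques about the foot of the ladder:
Ladder weight 14×9.81 = 137.3 N acts at 2.65 m along the ladder; its horizontal arm is 2.65·cos58° = 1.404 m → τ = 192.8 N·m clockwise.
Window cleaner: 57×9.81 = 559.2 N at 3.6 m → arm 1.908 m → τ = 1067 N·m clockwise.
Wall normal N acts horizontally at the top; its moment arm is the height L sinθ = 5.3·sin58° = 4.495 m, counterclockwise.
Στ = 0 ⇒ N × 4.495 = 1260 ⇒ N = 280 N.

N_wall ≈ 280 N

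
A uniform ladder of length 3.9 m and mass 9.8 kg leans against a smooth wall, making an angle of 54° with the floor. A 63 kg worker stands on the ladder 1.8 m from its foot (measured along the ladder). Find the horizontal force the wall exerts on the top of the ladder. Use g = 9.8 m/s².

Choose the foot of the ladder as the axis so the floor normal and friction both act there and drop out.
Ladder weight 9.8×9.8 = 96.04 N acts at 1.95 m along the ladder; its horizontal arm is 1.95·cos54° = 1.146 m → τ = 110.1 N·m clockwise.
Worker: 63×9.8 = 617.4 N at 1.8 m → arm 1.058 m → τ = 653.2 N·m clockwise.
Wall normal N acts horizontally at the top; its moment arm is the height L sinθ = 3.9·sin54° = 3.155 m, counterclockwise.
Balancing moments: N × 3.155 = 763.3, giving N = 242 N.

N_wall ≈ 242 N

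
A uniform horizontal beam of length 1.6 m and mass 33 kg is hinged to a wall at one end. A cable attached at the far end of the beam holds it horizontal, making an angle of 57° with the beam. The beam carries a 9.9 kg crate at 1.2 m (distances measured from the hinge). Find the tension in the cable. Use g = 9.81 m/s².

Sum moments about the hinge (the unknown hinge reaction has zero arm there).
Beam weight: 33 × 9.81 = 323.7 N down at 0.8 m → arm 0.8 m, τ = 323.7 × 0.8 = 259 N·m clockwise.
Crate: 9.9 × 9.81 = 97.12 N down at 1.2 m → arm 1.2 m, τ = 97.12 × 1.2 = 116.5 N·m clockwise.
Total clockwise load moment = 375.5 N·m.
The cable tension T acts at 1.6 m; only its component perpendicular to the beam, T sinθ, produces torque. sin 57° = 0.8387.
For rotational equilibrium, T × 1.6 × 0.8387 = 375.5, so T = 375.5 / 1.342 = 280 N.

T ≈ 280 N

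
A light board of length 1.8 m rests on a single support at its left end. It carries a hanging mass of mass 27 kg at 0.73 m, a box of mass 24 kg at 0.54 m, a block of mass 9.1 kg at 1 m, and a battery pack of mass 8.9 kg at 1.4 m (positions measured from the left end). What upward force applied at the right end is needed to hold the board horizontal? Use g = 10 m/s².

Take moments about the left end.
Hanging mass: 27 × 10 = 270 N down at 0.73 m → arm 0.73 m, τ = 270 × 0.73 = 197.1 N·m clockwise.
Box: 24 × 10 = 240 N down at 0.54 m → arm 0.54 m, τ = 240 × 0.54 = 129.6 N·m clockwise.
Block: 9.1 × 10 = 91 N down at 1 m → arm 1 m, τ = 91 × 1 = 91 N·m clockwise.
Battery pack: 8.9 × 10 = 89 N down at 1.4 m → arm 1.4 m, τ = 89 × 1.4 = 124.6 N·m clockwise.
Net moment of the loads = 542.3 N·m clockwise.
The upward force F acts at the right end, arm 1.8 m, giving F × 1.8 counterclockwise.
Balancing moments: F × 1.8 = 542.3, giving F = 542.3 / 1.8 = 301 N.

F ≈ 301 N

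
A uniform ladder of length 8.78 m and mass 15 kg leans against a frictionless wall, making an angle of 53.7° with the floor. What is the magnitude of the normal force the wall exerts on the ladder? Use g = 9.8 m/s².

N_wall ≈ 54 N

Sum moments about the foot of the ladder (the floor normal and friction both act there and drop out).
Ladder weight 15×9.8 = 147 N acts at 4.39 m along the ladder; its horizontal arm is 4.39·cos53.7° = 2.599 m → τ = 382.1 N·m clockwise.
Wall normal N acts horizontally at the top; its moment arm is the height L sinθ = 8.78·sin53.7° = 7.076 m, counterclockwise.
Balancing moments: N × 7.076 = 382.1, giving N = 54 N.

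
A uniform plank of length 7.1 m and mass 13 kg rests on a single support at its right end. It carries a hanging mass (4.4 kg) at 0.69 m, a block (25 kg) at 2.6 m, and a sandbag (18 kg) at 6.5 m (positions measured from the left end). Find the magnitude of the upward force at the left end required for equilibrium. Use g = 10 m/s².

Sum moments about the right end (the unknown pivot reaction has zero arm there).
Beam weight: 13 × 10 = 130 N down at 3.55 m → arm 3.55 m, τ = 130 × 3.55 = 461.5 N·m counterclockwise.
Hanging mass: 4.4 × 10 = 44 N down at 0.69 m → arm 6.41 m, τ = 44 × 6.41 = 282 N·m counterclockwise.
Block: 25 × 10 = 250 N down at 2.6 m → arm 4.5 m, τ = 250 × 4.5 = 1125 N·m counterclockwise.
Sandbag: 18 × 10 = 180 N down at 6.5 m → arm 0.6 m, τ = 180 × 0.6 = 108 N·m counterclockwise.
Net moment of the loads = 1976 N·m counterclockwise.
The upward force F acts at the left end, arm 7.1 m, giving F × 7.1 clockwise.
Setting net torque to zero: F × 7.1 = 1976 → F = 1976 / 7.1 = 278 N.

F ≈ 278 N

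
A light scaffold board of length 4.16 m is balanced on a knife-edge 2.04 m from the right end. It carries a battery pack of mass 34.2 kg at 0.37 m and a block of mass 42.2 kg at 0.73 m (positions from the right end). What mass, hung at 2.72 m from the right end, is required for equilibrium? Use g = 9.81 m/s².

Take moments about the knife-edge (at 2.04 m from the right end).
Battery pack: 34.2 × 9.81 = 335.5 N down at 0.37 m → arm 1.67 m, τ = 335.5 × 1.67 = 560.3 N·m clockwise.
Block: 42.2 × 9.81 = 414 N down at 0.73 m → arm 1.31 m, τ = 414 × 1.31 = 542.3 N·m clockwise.
Net moment of known loads = 1103 N·m clockwise.
An unknown mass m at 2.72 m has arm 0.68 m; its moment is m·g·0.68 counterclockwise.
For rotational equilibrium, m × 9.81 × 0.68 = 1103, so m = 1103 / (9.81 × 0.68) = 165 kg.

m ≈ 165 kg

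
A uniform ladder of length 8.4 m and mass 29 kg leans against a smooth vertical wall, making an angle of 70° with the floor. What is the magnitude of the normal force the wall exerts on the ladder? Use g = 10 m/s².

N_wall ≈ 52.8 N

Choose the foot of the ladder as the axis so the floor normal and friction both act there and drop out.
Ladder weight 29×10 = 290 N acts at 4.2 m along the ladder; its horizontal arm is 4.2·cos70° = 1.436 m → τ = 416.4 N·m clockwise.
Wall normal N acts horizontally at the top; its moment arm is the height L sinθ = 8.4·sin70° = 7.893 m, counterclockwise.
Στ = 0 ⇒ N × 7.893 = 416.4 ⇒ N = 52.8 N.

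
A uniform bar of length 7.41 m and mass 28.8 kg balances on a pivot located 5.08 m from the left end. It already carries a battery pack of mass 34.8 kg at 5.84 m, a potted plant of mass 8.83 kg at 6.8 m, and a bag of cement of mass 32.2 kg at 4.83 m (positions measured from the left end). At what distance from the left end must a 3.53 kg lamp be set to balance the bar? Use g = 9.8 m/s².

x ≈ 6.78 m from the left end

Choose the pivot (at 5.08 m from the left end) as the axis so the support reaction has zero arm there.
Beam weight: 28.8 × 9.8 = 282.2 N down at 3.705 m → arm 1.375 m, τ = 282.2 × 1.375 = 388 N·m counterclockwise.
Battery pack: 34.8 × 9.8 = 341 N down at 5.84 m → arm 0.76 m, τ = 341 × 0.76 = 259.2 N·m clockwise.
Potted plant: 8.83 × 9.8 = 86.53 N down at 6.8 m → arm 1.72 m, τ = 86.53 × 1.72 = 148.8 N·m clockwise.
Bag of cement: 32.2 × 9.8 = 315.6 N down at 4.83 m → arm 0.25 m, τ = 315.6 × 0.25 = 78.9 N·m counterclockwise.
Net moment of existing loads = 58.9 N·m counterclockwise.
The lamp weighs 3.53 × 9.8 = 34.59 N and must supply an equal clockwise moment, so its lever arm about the pivot is 58.9 / 34.59 = 1.7 m.
That puts it at 5.08 + 1.7 = 6.78 m from the left end.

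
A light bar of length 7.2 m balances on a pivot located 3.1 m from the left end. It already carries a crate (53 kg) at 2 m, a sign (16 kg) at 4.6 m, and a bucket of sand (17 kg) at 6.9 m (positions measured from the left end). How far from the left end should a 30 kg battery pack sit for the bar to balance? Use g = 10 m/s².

x ≈ 2.09 m from the left end

About the pivot (at 3.1 m from the left end):
Crate: 53 × 10 = 530 N down at 2 m → arm 1.1 m, τ = 530 × 1.1 = 583 N·m counterclockwise.
Sign: 16 × 10 = 160 N down at 4.6 m → arm 1.5 m, τ = 160 × 1.5 = 240 N·m clockwise.
Bucket of sand: 17 × 10 = 170 N down at 6.9 m → arm 3.8 m, τ = 170 × 3.8 = 646 N·m clockwise.
Net moment of existing loads = 303 N·m clockwise.
The battery pack weighs 30 × 10 = 300 N and must supply an equal counterclockwise moment, so its lever arm about the pivot is 303 / 300 = 1.01 m.
That puts it at 3.1 − 1.01 = 2.09 m from the left end.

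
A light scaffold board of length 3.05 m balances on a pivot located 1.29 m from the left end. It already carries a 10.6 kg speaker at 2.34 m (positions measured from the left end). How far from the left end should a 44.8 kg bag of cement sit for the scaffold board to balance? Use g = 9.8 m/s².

Choose the pivot (at 1.29 m from the left end) as the axis so the support reaction has zero arm there.
Speaker: 10.6 × 9.8 = 103.9 N down at 2.34 m → arm 1.05 m, τ = 103.9 × 1.05 = 109.1 N·m clockwise.
Net moment of existing loads = 109.1 N·m clockwise.
The bag of cement weighs 44.8 × 9.8 = 439 N and must supply an equal counterclockwise moment, so its lever arm about the pivot is 109.1 / 439 = 0.249 m.
That puts it at 1.29 − 0.249 = 1.04 m from the left end.

x ≈ 1.04 m from the left end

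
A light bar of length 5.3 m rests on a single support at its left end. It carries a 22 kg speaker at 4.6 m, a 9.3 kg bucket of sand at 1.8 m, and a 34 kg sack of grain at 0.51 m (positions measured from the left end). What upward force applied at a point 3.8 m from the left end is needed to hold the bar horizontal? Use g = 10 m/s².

Choose the left end as the axis so the unknown pivot reaction has zero arm there.
Speaker: 22 × 10 = 220 N down at 4.6 m → arm 4.6 m, τ = 220 × 4.6 = 1012 N·m clockwise.
Bucket of sand: 9.3 × 10 = 93 N down at 1.8 m → arm 1.8 m, τ = 93 × 1.8 = 167.4 N·m clockwise.
Sack of grain: 34 × 10 = 340 N down at 0.51 m → arm 0.51 m, τ = 340 × 0.51 = 173.4 N·m clockwise.
Net moment of the loads = 1353 N·m clockwise.
The upward force F acts at a point 3.8 m from the left end, arm 3.8 m, giving F × 3.8 counterclockwise.
Στ = 0 ⇒ F × 3.8 = 1353 ⇒ F = 1353 / 3.8 = 356 N.

F ≈ 356 N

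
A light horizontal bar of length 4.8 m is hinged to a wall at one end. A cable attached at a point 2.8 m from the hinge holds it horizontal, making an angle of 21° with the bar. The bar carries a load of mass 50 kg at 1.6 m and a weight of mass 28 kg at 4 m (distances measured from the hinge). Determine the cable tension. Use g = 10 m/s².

About the hinge:
Load: 50 × 10 = 500 N down at 1.6 m → arm 1.6 m, τ = 500 × 1.6 = 800 N·m clockwise.
Weight: 28 × 10 = 280 N down at 4 m → arm 4 m, τ = 280 × 4 = 1120 N·m clockwise.
Total clockwise load moment = 1920 N·m.
The cable tension T acts at 2.8 m; only its component perpendicular to the bar, T sinθ, produces torque. sin 21° = 0.3584.
Setting net torque to zero: T × 2.8 × 0.3584 = 1920 → T = 1920 / 1.004 = 1910 N.

T ≈ 1910 N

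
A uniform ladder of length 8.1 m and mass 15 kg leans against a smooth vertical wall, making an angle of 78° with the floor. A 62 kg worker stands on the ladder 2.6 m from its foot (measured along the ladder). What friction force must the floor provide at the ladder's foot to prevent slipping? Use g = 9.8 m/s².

Taking torques about the foot of the ladder:
Ladder weight 15×9.8 = 147 N acts at 4.05 m along the ladder; its horizontal arm is 4.05·cos78° = 0.842 m → τ = 123.8 N·m clockwise.
Worker: 62×9.8 = 607.6 N at 2.6 m → arm 0.5406 m → τ = 328.5 N·m clockwise.
Wall normal N acts horizontally at the top; its moment arm is the height L sinθ = 8.1·sin78° = 7.923 m, counterclockwise.
Balancing moments: N × 7.923 = 452.3, giving N = 57.1 N.
ΣFx = 0: friction at the foot balances the wall's push, so f = N_wall = 57.1 N.

f ≈ 57.1 N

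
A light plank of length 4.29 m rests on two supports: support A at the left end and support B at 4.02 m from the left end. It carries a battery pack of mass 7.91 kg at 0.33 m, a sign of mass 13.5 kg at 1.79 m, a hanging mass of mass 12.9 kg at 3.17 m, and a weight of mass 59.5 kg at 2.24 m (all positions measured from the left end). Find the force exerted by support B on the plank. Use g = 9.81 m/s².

Taking torques about support A:
Battery pack: 7.91 × 9.81 = 77.6 N down at 0.33 m → arm 0.33 m, τ = 77.6 × 0.33 = 25.61 N·m clockwise.
Sign: 13.5 × 9.81 = 132.4 N down at 1.79 m → arm 1.79 m, τ = 132.4 × 1.79 = 237 N·m clockwise.
Hanging mass: 12.9 × 9.81 = 126.5 N down at 3.17 m → arm 3.17 m, τ = 126.5 × 3.17 = 401 N·m clockwise.
Weight: 59.5 × 9.81 = 583.7 N down at 2.24 m → arm 2.24 m, τ = 583.7 × 2.24 = 1307 N·m clockwise.
Net load moment about support A = 1971 N·m clockwise.
Reaction R at support B is upward at 4.02 m, arm 4.02 m → moment R × 4.02 counterclockwise.
Setting net torque to zero: R × 4.02 = 1971 → R = 490 N.

R_B ≈ 490 N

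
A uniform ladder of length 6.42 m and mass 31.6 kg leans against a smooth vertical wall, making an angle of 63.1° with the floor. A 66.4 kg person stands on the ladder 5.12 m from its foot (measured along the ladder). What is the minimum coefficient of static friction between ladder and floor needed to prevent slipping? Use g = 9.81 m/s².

μ_min ≈ 0.356

About the foot of the ladder:
Ladder weight 31.6×9.81 = 310 N acts at 3.21 m along the ladder; its horizontal arm is 3.21·cos63.1° = 1.452 m → τ = 450.1 N·m clockwise.
Person: 66.4×9.81 = 651.4 N at 5.12 m → arm 2.316 m → τ = 1509 N·m clockwise.
Wall normal N acts horizontally at the top; its moment arm is the height L sinθ = 6.42·sin63.1° = 5.725 m, counterclockwise.
Στ = 0 ⇒ N × 5.725 = 1959 ⇒ N = 342.2 N.
ΣFx = 0 ⇒ f = N_wall = 342.2 N. ΣFy = 0 ⇒ N_floor = 961.4 N.
μ_min = f / N_floor = 342.2 / 961.4 = 0.356.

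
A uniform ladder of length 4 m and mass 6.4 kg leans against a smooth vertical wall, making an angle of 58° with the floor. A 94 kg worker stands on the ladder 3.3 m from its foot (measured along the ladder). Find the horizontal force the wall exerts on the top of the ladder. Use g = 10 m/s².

About the foot of the ladder:
Ladder weight 6.4×10 = 64 N acts at 2 m along the ladder; its horizontal arm is 2·cos58° = 1.06 m → τ = 67.84 N·m clockwise.
Worker: 94×10 = 940 N at 3.3 m → arm 1.749 m → τ = 1644 N·m clockwise.
Wall normal N acts horizontally at the top; its moment arm is the height L sinθ = 4·sin58° = 3.392 m, counterclockwise.
For rotational equilibrium, N × 3.392 = 1712, so N = 505 N.

N_wall ≈ 505 N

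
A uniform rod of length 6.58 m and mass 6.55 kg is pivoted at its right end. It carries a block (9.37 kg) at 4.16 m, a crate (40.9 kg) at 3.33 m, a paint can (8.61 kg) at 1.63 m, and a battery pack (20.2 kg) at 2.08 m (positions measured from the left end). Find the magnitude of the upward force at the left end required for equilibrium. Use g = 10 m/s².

F ≈ 472 N

Taking torques about the right end:
Beam weight: 6.55 × 10 = 65.5 N down at 3.29 m → arm 3.29 m, τ = 65.5 × 3.29 = 215.5 N·m counterclockwise.
Block: 9.37 × 10 = 93.7 N down at 4.16 m → arm 2.42 m, τ = 93.7 × 2.42 = 226.8 N·m counterclockwise.
Crate: 40.9 × 10 = 409 N down at 3.33 m → arm 3.25 m, τ = 409 × 3.25 = 1329 N·m counterclockwise.
Paint can: 8.61 × 10 = 86.1 N down at 1.63 m → arm 4.95 m, τ = 86.1 × 4.95 = 426.2 N·m counterclockwise.
Battery pack: 20.2 × 10 = 202 N down at 2.08 m → arm 4.5 m, τ = 202 × 4.5 = 909 N·m counterclockwise.
Net moment of the loads = 3106 N·m counterclockwise.
The upward force F acts at the left end, arm 6.58 m, giving F × 6.58 clockwise.
Balancing moments: F × 6.58 = 3106, giving F = 3106 / 6.58 = 472 N.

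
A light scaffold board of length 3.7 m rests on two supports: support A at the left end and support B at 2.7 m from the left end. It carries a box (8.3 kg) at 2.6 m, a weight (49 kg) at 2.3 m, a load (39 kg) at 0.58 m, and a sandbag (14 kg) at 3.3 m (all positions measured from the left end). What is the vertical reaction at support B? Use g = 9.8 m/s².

Take moments about support A.
Box: 8.3 × 9.8 = 81.34 N down at 2.6 m → arm 2.6 m, τ = 81.34 × 2.6 = 211.5 N·m clockwise.
Weight: 49 × 9.8 = 480.2 N down at 2.3 m → arm 2.3 m, τ = 480.2 × 2.3 = 1104 N·m clockwise.
Load: 39 × 9.8 = 382.2 N down at 0.58 m → arm 0.58 m, τ = 382.2 × 0.58 = 221.7 N·m clockwise.
Sandbag: 14 × 9.8 = 137.2 N down at 3.3 m → arm 3.3 m, τ = 137.2 × 3.3 = 452.8 N·m clockwise.
Net load moment about support A = 1990 N·m clockwise.
Reaction R at support B is upward at 2.7 m, arm 2.7 m → moment R × 2.7 counterclockwise.
Setting net torque to zero: R × 2.7 = 1990 → R = 737 N.

R_B ≈ 737 N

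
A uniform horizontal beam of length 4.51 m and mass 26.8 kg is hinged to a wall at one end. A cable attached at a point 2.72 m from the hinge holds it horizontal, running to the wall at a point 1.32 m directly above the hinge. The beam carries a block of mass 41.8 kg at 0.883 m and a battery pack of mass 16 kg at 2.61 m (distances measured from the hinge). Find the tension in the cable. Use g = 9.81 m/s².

Taking torques about the hinge:
Beam weight: 26.8 × 9.81 = 262.9 N down at 2.255 m → arm 2.255 m, τ = 262.9 × 2.255 = 592.8 N·m clockwise.
Block: 41.8 × 9.81 = 410.1 N down at 0.883 m → arm 0.883 m, τ = 410.1 × 0.883 = 362.1 N·m clockwise.
Battery pack: 16 × 9.81 = 157 N down at 2.61 m → arm 2.61 m, τ = 157 × 2.61 = 409.8 N·m clockwise.
Total clockwise load moment = 1365 N·m.
The cable tension T acts at 2.72 m; only its component perpendicular to the beam, T sinθ, produces torque. sinθ = h/√(h²+d²) = 1.32/√(1.32²+2.72²) = 0.4366.
Balancing moments: T × 2.72 × 0.4366 = 1365, giving T = 1365 / 1.188 = 1150 N.

T ≈ 1150 N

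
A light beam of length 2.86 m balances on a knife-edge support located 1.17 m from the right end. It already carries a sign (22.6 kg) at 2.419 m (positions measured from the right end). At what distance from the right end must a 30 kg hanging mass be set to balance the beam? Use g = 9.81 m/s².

Taking torques about the knife-edge support (at 1.17 m from the right end):
Sign: 22.6 × 9.81 = 221.7 N down at 2.419 m → arm 1.249 m, τ = 221.7 × 1.249 = 276.9 N·m counterclockwise.
Net moment of existing loads = 276.9 N·m counterclockwise.
The hanging mass weighs 30 × 9.81 = 294.3 N and must supply an equal clockwise moment, so its lever arm about the knife-edge support is 276.9 / 294.3 = 0.941 m.
That puts it at 1.17 − 0.941 = 0.229 m from the right end.

x ≈ 0.229 m from the right end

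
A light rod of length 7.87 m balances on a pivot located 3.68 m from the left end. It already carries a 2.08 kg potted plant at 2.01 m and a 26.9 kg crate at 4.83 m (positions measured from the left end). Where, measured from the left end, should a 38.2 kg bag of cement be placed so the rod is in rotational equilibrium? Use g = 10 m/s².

x ≈ 2.96 m from the left end

Sum moments about the pivot (at 3.68 m from the left end) (the support reaction has zero arm there).
Potted plant: 2.08 × 10 = 20.8 N down at 2.01 m → arm 1.67 m, τ = 20.8 × 1.67 = 34.74 N·m counterclockwise.
Crate: 26.9 × 10 = 269 N down at 4.83 m → arm 1.15 m, τ = 269 × 1.15 = 309.3 N·m clockwise.
Net moment of existing loads = 274.6 N·m clockwise.
The bag of cement weighs 38.2 × 10 = 382 N and must supply an equal counterclockwise moment, so its lever arm about the pivot is 274.6 / 382 = 0.719 m.
That puts it at 3.68 − 0.719 = 2.96 m from the left end.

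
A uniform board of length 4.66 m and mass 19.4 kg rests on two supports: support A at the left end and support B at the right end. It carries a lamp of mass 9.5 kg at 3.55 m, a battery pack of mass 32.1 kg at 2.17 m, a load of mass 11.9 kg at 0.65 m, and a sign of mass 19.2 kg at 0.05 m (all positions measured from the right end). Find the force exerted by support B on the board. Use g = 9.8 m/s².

Take moments about support A.
Beam weight: 19.4 × 9.8 = 190.1 N down at 2.33 m → arm 2.33 m, τ = 190.1 × 2.33 = 442.9 N·m clockwise.
Lamp: 9.5 × 9.8 = 93.1 N down at 3.55 m → arm 1.11 m, τ = 93.1 × 1.11 = 103.3 N·m clockwise.
Battery pack: 32.1 × 9.8 = 314.6 N down at 2.17 m → arm 2.49 m, τ = 314.6 × 2.49 = 783.4 N·m clockwise.
Load: 11.9 × 9.8 = 116.6 N down at 0.65 m → arm 4.01 m, τ = 116.6 × 4.01 = 467.6 N·m clockwise.
Sign: 19.2 × 9.8 = 188.2 N down at 0.05 m → arm 4.61 m, τ = 188.2 × 4.61 = 867.6 N·m clockwise.
Net load moment about support A = 2665 N·m clockwise.
Reaction R at support B is upward at 0 m, arm 4.66 m → moment R × 4.66 counterclockwise.
For rotational equilibrium, R × 4.66 = 2665, so R = 572 N.

R_B ≈ 572 N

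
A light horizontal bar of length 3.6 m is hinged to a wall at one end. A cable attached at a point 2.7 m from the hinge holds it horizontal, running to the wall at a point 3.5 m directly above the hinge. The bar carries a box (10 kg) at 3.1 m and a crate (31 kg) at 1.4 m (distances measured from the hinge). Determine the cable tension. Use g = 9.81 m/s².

Taking torques about the hinge:
Box: 10 × 9.81 = 98.1 N down at 3.1 m → arm 3.1 m, τ = 98.1 × 3.1 = 304.1 N·m clockwise.
Crate: 31 × 9.81 = 304.1 N down at 1.4 m → arm 1.4 m, τ = 304.1 × 1.4 = 425.7 N·m clockwise.
Total clockwise load moment = 729.8 N·m.
The cable tension T acts at 2.7 m; only its component perpendicular to the bar, T sinθ, produces torque. sinθ = h/√(h²+d²) = 3.5/√(3.5²+2.7²) = 0.7918.
For rotational equilibrium, T × 2.7 × 0.7918 = 729.8, so T = 729.8 / 2.138 = 341 N.

T ≈ 341 N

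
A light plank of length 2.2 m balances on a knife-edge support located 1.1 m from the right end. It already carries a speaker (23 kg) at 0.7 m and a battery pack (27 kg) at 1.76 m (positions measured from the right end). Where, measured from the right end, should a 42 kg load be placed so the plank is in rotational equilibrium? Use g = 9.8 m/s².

x ≈ 0.895 m from the right end

Taking torques about the knife-edge support (at 1.1 m from the right end):
Speaker: 23 × 9.8 = 225.4 N down at 0.7 m → arm 0.4 m, τ = 225.4 × 0.4 = 90.16 N·m clockwise.
Battery pack: 27 × 9.8 = 264.6 N down at 1.76 m → arm 0.66 m, τ = 264.6 × 0.66 = 174.6 N·m counterclockwise.
Net moment of existing loads = 84.44 N·m counterclockwise.
The load weighs 42 × 9.8 = 411.6 N and must supply an equal clockwise moment, so its lever arm about the knife-edge support is 84.44 / 411.6 = 0.205 m.
That puts it at 1.1 − 0.205 = 0.895 m from the right end.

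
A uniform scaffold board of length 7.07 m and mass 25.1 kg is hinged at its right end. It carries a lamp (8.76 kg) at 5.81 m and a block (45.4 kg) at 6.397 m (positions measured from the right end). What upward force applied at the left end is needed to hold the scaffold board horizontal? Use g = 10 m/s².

F ≈ 608 N

Taking torques about the right end:
Beam weight: 25.1 × 10 = 251 N down at 3.535 m → arm 3.535 m, τ = 251 × 3.535 = 887.3 N·m counterclockwise.
Lamp: 8.76 × 10 = 87.6 N down at 5.81 m → arm 5.81 m, τ = 87.6 × 5.81 = 509 N·m counterclockwise.
Block: 45.4 × 10 = 454 N down at 6.397 m → arm 6.397 m, τ = 454 × 6.397 = 2904 N·m counterclockwise.
Net moment of the loads = 4300 N·m counterclockwise.
The upward force F acts at the left end, arm 7.07 m, giving F × 7.07 clockwise.
Balancing moments: F × 7.07 = 4300, giving F = 4300 / 7.07 = 608 N.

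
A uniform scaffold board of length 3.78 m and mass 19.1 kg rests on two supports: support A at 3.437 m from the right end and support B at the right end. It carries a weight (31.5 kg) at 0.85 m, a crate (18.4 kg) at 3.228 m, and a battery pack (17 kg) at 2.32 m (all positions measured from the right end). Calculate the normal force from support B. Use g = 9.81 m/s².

Take moments about support A.
Beam weight: 19.1 × 9.81 = 187.4 N down at 1.89 m → arm 1.547 m, τ = 187.4 × 1.547 = 289.9 N·m clockwise.
Weight: 31.5 × 9.81 = 309 N down at 0.85 m → arm 2.587 m, τ = 309 × 2.587 = 799.4 N·m clockwise.
Crate: 18.4 × 9.81 = 180.5 N down at 3.228 m → arm 0.209 m, τ = 180.5 × 0.209 = 37.72 N·m clockwise.
Battery pack: 17 × 9.81 = 166.8 N down at 2.32 m → arm 1.117 m, τ = 166.8 × 1.117 = 186.3 N·m clockwise.
Net load moment about support A = 1313 N·m clockwise.
Reaction R at support B is upward at 0 m, arm 3.437 m → moment R × 3.437 counterclockwise.
Στ = 0 ⇒ R × 3.437 = 1313 ⇒ R = 382 N.

R_B ≈ 382 N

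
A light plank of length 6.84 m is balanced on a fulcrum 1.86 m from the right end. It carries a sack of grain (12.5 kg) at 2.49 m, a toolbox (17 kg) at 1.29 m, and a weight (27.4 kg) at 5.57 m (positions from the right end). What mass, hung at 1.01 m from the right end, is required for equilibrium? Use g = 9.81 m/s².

m ≈ 117 kg

About the fulcrum (at 1.86 m from the right end):
Sack of grain: 12.5 × 9.81 = 122.6 N down at 2.49 m → arm 0.63 m, τ = 122.6 × 0.63 = 77.24 N·m counterclockwise.
Toolbox: 17 × 9.81 = 166.8 N down at 1.29 m → arm 0.57 m, τ = 166.8 × 0.57 = 95.08 N·m clockwise.
Weight: 27.4 × 9.81 = 268.8 N down at 5.57 m → arm 3.71 m, τ = 268.8 × 3.71 = 997.2 N·m counterclockwise.
Net moment of known loads = 979.4 N·m counterclockwise.
An unknown mass m at 1.01 m has arm 0.85 m; its moment is m·g·0.85 clockwise.
For rotational equilibrium, m × 9.81 × 0.85 = 979.4, so m = 979.4 / (9.81 × 0.85) = 117 kg.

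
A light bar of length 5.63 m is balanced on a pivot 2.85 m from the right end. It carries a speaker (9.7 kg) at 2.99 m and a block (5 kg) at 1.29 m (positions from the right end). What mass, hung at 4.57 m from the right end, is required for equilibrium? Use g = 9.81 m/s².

m ≈ 3.75 kg

Take moments about the pivot (at 2.85 m from the right end).
Speaker: 9.7 × 9.81 = 95.16 N down at 2.99 m → arm 0.14 m, τ = 95.16 × 0.14 = 13.32 N·m counterclockwise.
Block: 5 × 9.81 = 49.05 N down at 1.29 m → arm 1.56 m, τ = 49.05 × 1.56 = 76.52 N·m clockwise.
Net moment of known loads = 63.2 N·m clockwise.
An unknown mass m at 4.57 m has arm 1.72 m; its moment is m·g·1.72 counterclockwise.
Balancing moments: m × 9.81 × 1.72 = 63.2, giving m = 63.2 / (9.81 × 1.72) = 3.75 kg.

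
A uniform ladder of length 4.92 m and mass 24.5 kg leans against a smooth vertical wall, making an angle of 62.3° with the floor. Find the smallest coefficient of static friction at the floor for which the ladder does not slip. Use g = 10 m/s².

μ_min ≈ 0.263

Taking torques about the foot of the ladder:
Ladder weight 24.5×10 = 245 N acts at 2.46 m along the ladder; its horizontal arm is 2.46·cos62.3° = 1.144 m → τ = 280.3 N·m clockwise.
Wall normal N acts horizontally at the top; its moment arm is the height L sinθ = 4.92·sin62.3° = 4.356 m, counterclockwise.
Στ = 0 ⇒ N × 4.356 = 280.3 ⇒ N = 64.35 N.
ΣFx = 0 ⇒ f = N_wall = 64.35 N. ΣFy = 0 ⇒ N_floor = 245 N.
μ_min = f / N_floor = 64.35 / 245 = 0.263.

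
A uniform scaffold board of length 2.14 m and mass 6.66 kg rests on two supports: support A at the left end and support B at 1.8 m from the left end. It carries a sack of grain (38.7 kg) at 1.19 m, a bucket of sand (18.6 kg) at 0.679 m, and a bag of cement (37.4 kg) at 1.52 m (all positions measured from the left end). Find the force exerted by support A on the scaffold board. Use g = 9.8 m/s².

R_A ≈ 326 N

About support B:
Beam weight: 6.66 × 9.8 = 65.27 N down at 1.07 m → arm 0.73 m, τ = 65.27 × 0.73 = 47.65 N·m counterclockwise.
Sack of grain: 38.7 × 9.8 = 379.3 N down at 1.19 m → arm 0.61 m, τ = 379.3 × 0.61 = 231.4 N·m counterclockwise.
Bucket of sand: 18.6 × 9.8 = 182.3 N down at 0.679 m → arm 1.121 m, τ = 182.3 × 1.121 = 204.4 N·m counterclockwise.
Bag of cement: 37.4 × 9.8 = 366.5 N down at 1.52 m → arm 0.28 m, τ = 366.5 × 0.28 = 102.6 N·m counterclockwise.
Net load moment about support B = 586.1 N·m counterclockwise.
Reaction R at support A is upward at 0 m, arm 1.8 m → moment R × 1.8 clockwise.
Setting net torque to zero: R × 1.8 = 586.1 → R = 326 N.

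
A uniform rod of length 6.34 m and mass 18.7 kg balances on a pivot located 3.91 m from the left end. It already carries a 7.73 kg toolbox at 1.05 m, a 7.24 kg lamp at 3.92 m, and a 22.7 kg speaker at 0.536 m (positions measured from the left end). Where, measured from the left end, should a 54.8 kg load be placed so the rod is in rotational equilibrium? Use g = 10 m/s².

About the pivot (at 3.91 m from the left end):
Beam weight: 18.7 × 10 = 187 N down at 3.17 m → arm 0.74 m, τ = 187 × 0.74 = 138.4 N·m counterclockwise.
Toolbox: 7.73 × 10 = 77.3 N down at 1.05 m → arm 2.86 m, τ = 77.3 × 2.86 = 221.1 N·m counterclockwise.
Lamp: 7.24 × 10 = 72.4 N down at 3.92 m → arm 0.01 m, τ = 72.4 × 0.01 = 0.724 N·m clockwise.
Speaker: 22.7 × 10 = 227 N down at 0.536 m → arm 3.374 m, τ = 227 × 3.374 = 765.9 N·m counterclockwise.
Net moment of existing loads = 1125 N·m counterclockwise.
The load weighs 54.8 × 10 = 548 N and must supply an equal clockwise moment, so its lever arm about the pivot is 1125 / 548 = 2.05 m.
That puts it at 3.91 + 2.05 = 5.96 m from the left end.

x ≈ 5.96 m from the left end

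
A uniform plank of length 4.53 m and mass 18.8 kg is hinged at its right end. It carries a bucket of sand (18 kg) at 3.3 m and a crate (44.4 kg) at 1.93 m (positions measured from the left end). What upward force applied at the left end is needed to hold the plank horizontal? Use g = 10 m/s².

F ≈ 398 N

Take moments about the right end.
Beam weight: 18.8 × 10 = 188 N down at 2.265 m → arm 2.265 m, τ = 188 × 2.265 = 425.8 N·m counterclockwise.
Bucket of sand: 18 × 10 = 180 N down at 3.3 m → arm 1.23 m, τ = 180 × 1.23 = 221.4 N·m counterclockwise.
Crate: 44.4 × 10 = 444 N down at 1.93 m → arm 2.6 m, τ = 444 × 2.6 = 1154 N·m counterclockwise.
Net moment of the loads = 1801 N·m counterclockwise.
The upward force F acts at the left end, arm 4.53 m, giving F × 4.53 clockwise.
Στ = 0 ⇒ F × 4.53 = 1801 ⇒ F = 1801 / 4.53 = 398 N.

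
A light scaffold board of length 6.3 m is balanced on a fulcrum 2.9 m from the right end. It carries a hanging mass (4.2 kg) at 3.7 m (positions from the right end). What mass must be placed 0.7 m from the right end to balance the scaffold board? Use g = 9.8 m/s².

m ≈ 1.53 kg

Sum moments about the fulcrum (at 2.9 m from the right end) (the support reaction has zero arm there).
Hanging mass: 4.2 × 9.8 = 41.16 N down at 3.7 m → arm 0.8 m, τ = 41.16 × 0.8 = 32.93 N·m counterclockwise.
Net moment of known loads = 32.93 N·m counterclockwise.
An unknown mass m at 0.7 m has arm 2.2 m; its moment is m·g·2.2 clockwise.
Balancing moments: m × 9.8 × 2.2 = 32.93, giving m = 32.93 / (9.8 × 2.2) = 1.53 kg.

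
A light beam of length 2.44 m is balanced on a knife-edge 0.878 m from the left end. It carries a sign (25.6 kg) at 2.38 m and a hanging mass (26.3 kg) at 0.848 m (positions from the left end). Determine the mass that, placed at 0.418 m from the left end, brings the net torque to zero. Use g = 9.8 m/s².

m ≈ 81.9 kg

About the knife-edge (at 0.878 m from the left end):
Sign: 25.6 × 9.8 = 250.9 N down at 2.38 m → arm 1.502 m, τ = 250.9 × 1.502 = 376.9 N·m clockwise.
Hanging mass: 26.3 × 9.8 = 257.7 N down at 0.848 m → arm 0.03 m, τ = 257.7 × 0.03 = 7.731 N·m counterclockwise.
Net moment of known loads = 369.2 N·m clockwise.
An unknown mass m at 0.418 m has arm 0.46 m; its moment is m·g·0.46 counterclockwise.
Balancing moments: m × 9.8 × 0.46 = 369.2, giving m = 369.2 / (9.8 × 0.46) = 81.9 kg.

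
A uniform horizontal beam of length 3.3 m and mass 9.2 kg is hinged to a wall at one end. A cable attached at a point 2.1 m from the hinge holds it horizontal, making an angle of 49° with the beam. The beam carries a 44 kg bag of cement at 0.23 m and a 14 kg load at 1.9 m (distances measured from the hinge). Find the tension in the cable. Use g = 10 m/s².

T ≈ 327 N

About the hinge:
Beam weight: 9.2 × 10 = 92 N down at 1.65 m → arm 1.65 m, τ = 92 × 1.65 = 151.8 N·m clockwise.
Bag of cement: 44 × 10 = 440 N down at 0.23 m → arm 0.23 m, τ = 440 × 0.23 = 101.2 N·m clockwise.
Load: 14 × 10 = 140 N down at 1.9 m → arm 1.9 m, τ = 140 × 1.9 = 266 N·m clockwise.
Total clockwise load moment = 519 N·m.
The cable tension T acts at 2.1 m; only its component perpendicular to the beam, T sinθ, produces torque. sin 49° = 0.7547.
Στ = 0 ⇒ T × 2.1 × 0.7547 = 519 ⇒ T = 519 / 1.585 = 327 N.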